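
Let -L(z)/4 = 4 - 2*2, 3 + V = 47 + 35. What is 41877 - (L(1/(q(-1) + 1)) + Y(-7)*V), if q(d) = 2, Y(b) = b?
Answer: 42430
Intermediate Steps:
V = 79 (V = -3 + (47 + 35) = -3 + 82 = 79)
L(z) = 0 (L(z) = -4*(4 - 2*2) = -4*(4 - 4) = -4*0 = 0)
41877 - (L(1/(q(-1) + 1)) + Y(-7)*V) = 41877 - (0 - 7*79) = 41877 - (0 - 553) = 41877 - 1*(-553) = 41877 + 553 = 42430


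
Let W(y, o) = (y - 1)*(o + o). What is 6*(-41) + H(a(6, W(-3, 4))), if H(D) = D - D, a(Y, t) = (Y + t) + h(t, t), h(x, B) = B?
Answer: -246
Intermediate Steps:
W(y, o) = 2*o*(-1 + y) (W(y, o) = (-1 + y)*(2*o) = 2*o*(-1 + y))
a(Y, t) = Y + 2*t (a(Y, t) = (Y + t) + t = Y + 2*t)
H(D) = 0
6*(-41) + H(a(6, W(-3, 4))) = 6*(-41) + 0 = -246 + 0 = -246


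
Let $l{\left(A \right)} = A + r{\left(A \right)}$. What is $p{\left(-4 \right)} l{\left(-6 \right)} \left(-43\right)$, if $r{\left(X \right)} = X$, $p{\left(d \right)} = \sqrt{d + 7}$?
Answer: $516 \sqrt{3} \approx 893.74$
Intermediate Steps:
$p{\left(d \right)} = \sqrt{7 + d}$
$l{\left(A \right)} = 2 A$ ($l{\left(A \right)} = A + A = 2 A$)
$p{\left(-4 \right)} l{\left(-6 \right)} \left(-43\right) = \sqrt{7 - 4} \cdot 2 \left(-6\right) \left(-43\right) = \sqrt{3} \left(-12\right) \left(-43\right) = - 12 \sqrt{3} \left(-43\right) = 516 \sqrt{3}$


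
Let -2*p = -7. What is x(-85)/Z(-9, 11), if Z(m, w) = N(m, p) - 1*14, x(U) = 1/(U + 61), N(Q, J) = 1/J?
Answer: 7/2304 ≈ 0.0030382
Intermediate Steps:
p = 7/2 (p = -½*(-7) = 7/2 ≈ 3.5000)
x(U) = 1/(61 + U)
Z(m, w) = -96/7 (Z(m, w) = 1/(7/2) - 1*14 = 2/7 - 14 = -96/7)
x(-85)/Z(-9, 11) = 1/((61 - 85)*(-96/7)) = -7/96/(-24) = -1/24*(-7/96) = 7/2304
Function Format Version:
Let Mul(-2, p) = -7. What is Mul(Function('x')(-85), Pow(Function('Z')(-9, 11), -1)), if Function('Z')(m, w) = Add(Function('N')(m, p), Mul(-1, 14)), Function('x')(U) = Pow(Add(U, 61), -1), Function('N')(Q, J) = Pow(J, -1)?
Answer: Rational(7, 2304) ≈ 0.0030382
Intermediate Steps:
p = Rational(7, 2) (p = Mul(Rational(-1, 2), -7) = Rational(7, 2) ≈ 3.5000)
Function('x')(U) = Pow(Add(61, U), -1)
Function('Z')(m, w) = Rational(-96, 7) (Function('Z')(m, w) = Add(Pow(Rational(7, 2), -1), Mul(-1, 14)) = Add(Rational(2, 7), -14) = Rational(-96, 7))
Mul(Function('x')(-85), Pow(Function('Z')(-9, 11), -1)) = Mul(Pow(Add(61, -85), -1), Pow(Rational(-96, 7), -1)) = Mul(Pow(-24, -1), Rational(-7, 96)) = Mul(Rational(-1, 24), Rational(-7, 96)) = Rational(7, 2304)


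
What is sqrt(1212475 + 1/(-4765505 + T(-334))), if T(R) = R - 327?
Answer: sqrt(3060332480916488326)/1588722 ≈ 1101.1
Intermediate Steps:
T(R) = -327 + R
sqrt(1212475 + 1/(-4765505 + T(-334))) = sqrt(1212475 + 1/(-4765505 + (-327 - 334))) = sqrt(1212475 + 1/(-4765505 - 661)) = sqrt(1212475 + 1/(-4766166)) = sqrt(1212475 - 1/4766166) = sqrt(5778857120849/4766166) = sqrt(3060332480916488326)/1588722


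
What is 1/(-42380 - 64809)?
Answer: -1/107189 ≈ -9.3293e-6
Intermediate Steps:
1/(-42380 - 64809) = 1/(-107189) = -1/107189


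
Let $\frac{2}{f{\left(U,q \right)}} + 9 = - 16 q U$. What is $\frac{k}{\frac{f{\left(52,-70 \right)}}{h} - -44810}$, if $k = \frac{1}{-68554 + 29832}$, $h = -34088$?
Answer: $- \frac{496244582}{861050260975361879} \approx -5.7632 \cdot 10^{-10}$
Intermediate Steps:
$f{\left(U,q \right)} = \frac{2}{-9 - 16 U q}$ ($f{\left(U,q \right)} = \frac{2}{-9 - 16 q U} = \frac{2}{-9 - 16 U q}$)
$k = - \frac{1}{38722}$ ($k = \frac{1}{-38722} = - \frac{1}{38722} \approx -2.5825 \cdot 10^{-5}$)
$\frac{k}{\frac{f{\left(52,-70 \right)}}{h} - -44810} = - \frac{1}{38722 \left(\frac{\left(-2\right) \frac{1}{9 + 16 \cdot 52 \left(-70\right)}}{-34088} - -44810\right)} = - \frac{1}{38722 \left(- \frac{2}{9 - 58240} \left(- \frac{1}{34088}\right) + 44810\right)} = - \frac{1}{38722 \left(- \frac{2}{-58231} \left(- \frac{1}{34088}\right) + 44810\right)} = - \frac{1}{38722 \left(\left(-2\right) \left(- \frac{1}{58231}\right) \left(- \frac{1}{34088}\right) + 44810\right)} = - \frac{1}{38722 \left(\frac{2}{58231} \left(- \frac{1}{34088}\right) + 44810\right)} = - \frac{1}{38722 \left(- \frac{1}{992489164} + 44810\right)} = - \frac{1}{38722 \cdot \frac{44473439438839}{992489164}} = \left(- \frac{1}{38722}\right) \frac{992489164}{44473439438839} = - \frac{496244582}{861050260975361879}$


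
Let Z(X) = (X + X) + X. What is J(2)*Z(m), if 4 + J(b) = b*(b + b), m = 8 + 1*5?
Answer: 156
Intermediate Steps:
m = 13 (m = 8 + 5 = 13)
J(b) = -4 + 2*b² (J(b) = -4 + b*(b + b) = -4 + b*(2*b) = -4 + 2*b²)
Z(X) = 3*X (Z(X) = 2*X + X = 3*X)
J(2)*Z(m) = (-4 + 2*2²)*(3*13) = (-4 + 2*4)*39 = (-4 + 8)*39 = 4*39 = 156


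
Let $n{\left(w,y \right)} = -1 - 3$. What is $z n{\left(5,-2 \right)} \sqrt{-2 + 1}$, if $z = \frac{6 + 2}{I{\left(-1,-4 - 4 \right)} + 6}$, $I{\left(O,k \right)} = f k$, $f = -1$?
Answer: $- \frac{16 i}{7} \approx - 2.2857 i$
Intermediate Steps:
$n{\left(w,y \right)} = -4$ ($n{\left(w,y \right)} = -1 - 3 = -4$)
$I{\left(O,k \right)} = - k$
$z = \frac{4}{7}$ ($z = \frac{6 + 2}{- (-4 - 4) + 6} = \frac{8}{\left(-1\right) \left(-8\right) + 6} = \frac{8}{8 + 6} = \frac{8}{14} = 8 \cdot \frac{1}{14} = \frac{4}{7} \approx 0.57143$)
$z n{\left(5,-2 \right)} \sqrt{-2 + 1} = \frac{4}{7} \left(-4\right) \sqrt{-2 + 1} = - \frac{16 \sqrt{-1}}{7} = - \frac{16 i}{7}$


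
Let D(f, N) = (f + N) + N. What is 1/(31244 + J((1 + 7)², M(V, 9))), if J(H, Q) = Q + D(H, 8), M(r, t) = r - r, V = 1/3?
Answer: 1/31324 ≈ 3.1924e-5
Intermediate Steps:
V = ⅓ ≈ 0.33333
D(f, N) = f + 2*N (D(f, N) = (N + f) + N = f + 2*N)
M(r, t) = 0
J(H, Q) = 16 + H + Q (J(H, Q) = Q + (H + 2*8) = Q + (H + 16) = Q + (16 + H) = 16 + H + Q)
1/(31244 + J((1 + 7)², M(V, 9))) = 1/(31244 + (16 + (1 + 7)² + 0)) = 1/(31244 + (16 + 8² + 0)) = 1/(31244 + (16 + 64 + 0)) = 1/(31244 + 80) = 1/31324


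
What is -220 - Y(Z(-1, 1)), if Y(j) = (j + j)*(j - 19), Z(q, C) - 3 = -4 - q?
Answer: -220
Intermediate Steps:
Z(q, C) = -1 - q (Z(q, C) = 3 + (-4 - q) = -1 - q)
Y(j) = 2*j*(-19 + j) (Y(j) = (2*j)*(-19 + j) = 2*j*(-19 + j))
-220 - Y(Z(-1, 1)) = -220 - 2*(-1 - 1*(-1))*(-19 + (-1 - 1*(-1))) = -220 - 2*(-1 + 1)*(-19 + (-1 + 1)) = -220 - 2*0*(-19 + 0) = -220 - 2*0*(-19) = -220 - 1*0 = -220 + 0 = -220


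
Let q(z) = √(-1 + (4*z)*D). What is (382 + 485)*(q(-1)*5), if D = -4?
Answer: 4335*√15 ≈ 16789.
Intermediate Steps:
q(z) = √(-1 - 16*z) (q(z) = √(-1 + (4*z)*(-4)) = √(-1 - 16*z))
(382 + 485)*(q(-1)*5) = (382 + 485)*(√(-1 - 16*(-1))*5) = 867*(√(-1 + 16)*5) = 867*(√15*5) = 867*(5*√15) = 4335*√15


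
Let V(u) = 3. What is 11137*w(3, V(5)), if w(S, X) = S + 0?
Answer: 33411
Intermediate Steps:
w(S, X) = S
11137*w(3, V(5)) = 11137*3 = 33411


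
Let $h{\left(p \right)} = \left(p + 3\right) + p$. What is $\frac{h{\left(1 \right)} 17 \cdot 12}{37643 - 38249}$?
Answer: $- \frac{170}{101} \approx -1.6832$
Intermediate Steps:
$h{\left(p \right)} = 3 + 2 p$ ($h{\left(p \right)} = \left(3 + p\right) + p = 3 + 2 p$)
$\frac{h{\left(1 \right)} 17 \cdot 12}{37643 - 38249} = \frac{\left(3 + 2 \cdot 1\right) 17 \cdot 12}{37643 - 38249} = \frac{\left(3 + 2\right) 17 \cdot 12}{37643 - 38249} = \frac{5 \cdot 17 \cdot 12}{-606} = 85 \cdot 12 \left(- \frac{1}{606}\right) = 1020 \left(- \frac{1}{606}\right) = - \frac{170}{101}$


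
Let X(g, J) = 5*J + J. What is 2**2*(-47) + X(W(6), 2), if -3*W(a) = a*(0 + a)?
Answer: -176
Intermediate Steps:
W(a) = -a**2/3 (W(a) = -a*(0 + a)/3 = -a*a/3 = -a**2/3)
X(g, J) = 6*J
2**2*(-47) + X(W(6), 2) = 2**2*(-47) + 6*2 = 4*(-47) + 12 = -188 + 12 = -176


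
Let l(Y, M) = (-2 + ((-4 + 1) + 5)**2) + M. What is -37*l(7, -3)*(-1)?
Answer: -37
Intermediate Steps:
l(Y, M) = 2 + M (l(Y, M) = (-2 + (-3 + 5)**2) + M = (-2 + 2**2) + M = (-2 + 4) + M = 2 + M)
-37*l(7, -3)*(-1) = -37*(2 - 3)*(-1) = -37*(-1)*(-1) = 37*(-1) = -37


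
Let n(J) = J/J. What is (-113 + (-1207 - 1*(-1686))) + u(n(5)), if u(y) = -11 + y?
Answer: 356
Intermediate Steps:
n(J) = 1
(-113 + (-1207 - 1*(-1686))) + u(n(5)) = (-113 + (-1207 - 1*(-1686))) + (-11 + 1) = (-113 + (-1207 + 1686)) - 10 = (-113 + 479) - 10 = 366 - 10 = 356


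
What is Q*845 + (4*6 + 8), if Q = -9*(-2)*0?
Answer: 32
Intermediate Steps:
Q = 0 (Q = 18*0 = 0)
Q*845 + (4*6 + 8) = 0*845 + (4*6 + 8) = 0 + (24 + 8) = 0 + 32 = 32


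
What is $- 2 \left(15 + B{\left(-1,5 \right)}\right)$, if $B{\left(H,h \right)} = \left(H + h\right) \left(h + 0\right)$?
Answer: $-70$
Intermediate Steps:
$B{\left(H,h \right)} = h \left(H + h\right)$ ($B{\left(H,h \right)} = \left(H + h\right) h = h \left(H + h\right)$)
$- 2 \left(15 + B{\left(-1,5 \right)}\right) = - 2 \left(15 + 5 \left(-1 + 5\right)\right) = - 2 \left(15 + 5 \cdot 4\right) = - 2 \left(15 + 20\right) = \left(-2\right) 35 = -70$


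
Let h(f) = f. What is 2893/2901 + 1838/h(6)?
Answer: 891566/2901 ≈ 307.33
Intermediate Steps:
2893/2901 + 1838/h(6) = 2893/2901 + 1838/6 = 2893*(1/2901) + 1838*(1/6) = 2893/2901 + 919/3 = 891566/2901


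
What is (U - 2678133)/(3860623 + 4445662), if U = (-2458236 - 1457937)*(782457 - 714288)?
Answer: -4107142698/127789 ≈ -32140.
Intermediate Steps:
U = -266961597237 (U = -3916173*68169 = -266961597237)
(U - 2678133)/(3860623 + 4445662) = (-266961597237 - 2678133)/(3860623 + 4445662) = -266964275370/8306285 = -266964275370*1/8306285 = -4107142698/127789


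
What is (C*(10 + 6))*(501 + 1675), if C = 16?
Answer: 557056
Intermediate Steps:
(C*(10 + 6))*(501 + 1675) = (16*(10 + 6))*(501 + 1675) = (16*16)*2176 = 256*2176 = 557056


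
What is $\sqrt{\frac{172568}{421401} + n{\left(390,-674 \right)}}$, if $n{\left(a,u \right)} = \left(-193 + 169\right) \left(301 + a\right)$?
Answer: $\frac{4 i \sqrt{184055884082751}}{421401} \approx 128.78 i$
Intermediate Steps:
$n{\left(a,u \right)} = -7224 - 24 a$ ($n{\left(a,u \right)} = - 24 \left(301 + a\right) = -7224 - 24 a$)
$\sqrt{\frac{172568}{421401} + n{\left(390,-674 \right)}} = \sqrt{\frac{172568}{421401} - 16584} = \sqrt{- \frac{6988341616}{421401}} = \frac{4 i \sqrt{184055884082751}}{421401}$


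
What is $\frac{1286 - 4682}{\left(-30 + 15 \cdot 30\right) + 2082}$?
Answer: $- \frac{566}{417} \approx -1.3573$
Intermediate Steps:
$\frac{1286 - 4682}{\left(-30 + 15 \cdot 30\right) + 2082} = - \frac{3396}{\left(-30 + 450\right) + 2082} = - \frac{3396}{420 + 2082} = - \frac{3396}{2502} = \left(-3396\right) \frac{1}{2502} = - \frac{566}{417}$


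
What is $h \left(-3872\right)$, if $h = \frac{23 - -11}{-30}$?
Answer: $\frac{65824}{15} \approx 4388.3$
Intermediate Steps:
$h = - \frac{17}{15}$ ($h = \left(23 + 11\right) \left(- \frac{1}{30}\right) = 34 \left(- \frac{1}{30}\right) = - \frac{17}{15} \approx -1.1333$)
$h \left(-3872\right) = \left(- \frac{17}{15}\right) \left(-3872\right) = \frac{65824}{15}$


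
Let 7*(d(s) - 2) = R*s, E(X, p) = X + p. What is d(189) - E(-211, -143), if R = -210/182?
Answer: 4223/13 ≈ 324.85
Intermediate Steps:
R = -15/13 (R = -210*1/182 = -15/13 ≈ -1.1538)
d(s) = 2 - 15*s/91 (d(s) = 2 + (-15*s/13)/7 = 2 - 15*s/91)
d(189) - E(-211, -143) = (2 - 15/91*189) - (-211 - 143) = (2 - 405/13) - 1*(-354) = -379/13 + 354 = 4223/13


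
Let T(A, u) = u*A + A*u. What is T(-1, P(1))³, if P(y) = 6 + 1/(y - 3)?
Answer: -1331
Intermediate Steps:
P(y) = 6 + 1/(-3 + y)
T(A, u) = 2*A*u (T(A, u) = A*u + A*u = 2*A*u)
T(-1, P(1))³ = (2*(-1)*((-17 + 6*1)/(-3 + 1)))³ = (2*(-1)*((-17 + 6)/(-2)))³ = (2*(-1)*(-½*(-11)))³ = (2*(-1)*(11/2))³ = (-11)³ = -1331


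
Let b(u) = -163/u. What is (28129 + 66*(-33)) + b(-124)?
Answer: 3218087/124 ≈ 25952.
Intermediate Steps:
(28129 + 66*(-33)) + b(-124) = (28129 + 66*(-33)) - 163/(-124) = (28129 - 2178) - 163*(-1/124) = 25951 + 163/124 = 3218087/124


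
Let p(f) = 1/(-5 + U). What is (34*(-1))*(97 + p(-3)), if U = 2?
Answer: -9860/3 ≈ -3286.7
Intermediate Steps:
p(f) = -⅓ (p(f) = 1/(-5 + 2) = 1/(-3) = -⅓)
(34*(-1))*(97 + p(-3)) = (34*(-1))*(97 - ⅓) = -34*290/3 = -9860/3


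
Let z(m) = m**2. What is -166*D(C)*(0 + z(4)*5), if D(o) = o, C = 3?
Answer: -39840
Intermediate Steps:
-166*D(C)*(0 + z(4)*5) = -498*(0 + 4**2*5) = -498*(0 + 16*5) = -498*(0 + 80) = -498*80 = -166*240 = -39840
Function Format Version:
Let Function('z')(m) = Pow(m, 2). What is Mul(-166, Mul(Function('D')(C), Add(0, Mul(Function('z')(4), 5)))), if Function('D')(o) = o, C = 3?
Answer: -39840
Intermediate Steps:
Mul(-166, Mul(Function('D')(C), Add(0, Mul(Function('z')(4), 5)))) = Mul(-166, Mul(3, Add(0, Mul(Pow(4, 2), 5)))) = Mul(-166, Mul(3, Add(0, Mul(16, 5)))) = Mul(-166, Mul(3, Add(0, 80))) = Mul(-166, Mul(3, 80)) = Mul(-166, 240) = -39840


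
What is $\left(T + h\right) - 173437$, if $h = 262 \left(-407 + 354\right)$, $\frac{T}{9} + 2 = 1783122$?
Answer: $15860757$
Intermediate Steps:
$T = 16048080$ ($T = -18 + 9 \cdot 1783122 = -18 + 16048098 = 16048080$)
$h = -13886$ ($h = 262 \left(-53\right) = -13886$)
$\left(T + h\right) - 173437 = \left(16048080 - 13886\right) - 173437 = 16034194 - 173437 = 15860757$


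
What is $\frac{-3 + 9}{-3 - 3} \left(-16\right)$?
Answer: $16$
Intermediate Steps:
$\frac{-3 + 9}{-3 - 3} \left(-16\right) = \frac{6}{-6} \left(-16\right) = 6 \left(- \frac{1}{6}\right) \left(-16\right) = \left(-1\right) \left(-16\right) = 16$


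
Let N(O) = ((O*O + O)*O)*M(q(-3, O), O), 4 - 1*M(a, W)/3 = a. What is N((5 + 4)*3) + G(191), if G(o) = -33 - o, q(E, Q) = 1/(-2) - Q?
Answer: 1928710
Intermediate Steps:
q(E, Q) = -½ - Q
M(a, W) = 12 - 3*a
N(O) = O*(27/2 + 3*O)*(O + O²) (N(O) = ((O*O + O)*O)*(12 - 3*(-½ - O)) = ((O² + O)*O)*(12 + (3/2 + 3*O)) = ((O + O²)*O)*(27/2 + 3*O) = (O*(O + O²))*(27/2 + 3*O) = O*(27/2 + 3*O)*(O + O²))
N((5 + 4)*3) + G(191) = 3*((5 + 4)*3)²*(9 + 2*((5 + 4)*3)² + 11*((5 + 4)*3))/2 + (-33 - 1*191) = 3*(9*3)²*(9 + 2*(9*3)² + 11*(9*3))/2 + (-33 - 191) = (3/2)*27²*(9 + 2*27² + 11*27) - 224 = (3/2)*729*(9 + 2*729 + 297) - 224 = (3/2)*729*(9 + 1458 + 297) - 224 = (3/2)*729*1764 - 224 = 1928934 - 224 = 1928710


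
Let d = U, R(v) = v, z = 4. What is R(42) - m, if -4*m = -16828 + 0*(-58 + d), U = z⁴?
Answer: -4165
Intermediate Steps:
U = 256 (U = 4⁴ = 256)
d = 256
m = 4207 (m = -(-16828 + 0*(-58 + 256))/4 = -(-16828 + 0*198)/4 = -(-16828 + 0)/4 = -¼*(-16828) = 4207)
R(42) - m = 42 - 1*4207 = 42 - 4207 = -4165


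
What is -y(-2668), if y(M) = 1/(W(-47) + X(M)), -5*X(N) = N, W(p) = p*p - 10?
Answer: -5/13663 ≈ -0.00036595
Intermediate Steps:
W(p) = -10 + p² (W(p) = p² - 10 = -10 + p²)
X(N) = -N/5
y(M) = 1/(2199 - M/5) (y(M) = 1/((-10 + (-47)²) - M/5) = 1/((-10 + 2209) - M/5) = 1/(2199 - M/5))
-y(-2668) = -(-5)/(-10995 - 2668) = -(-5)/(-13663) = -(-5)*(-1)/13663 = -1*5/13663 = -5/13663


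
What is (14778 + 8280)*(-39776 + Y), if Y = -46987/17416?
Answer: -1141018217541/1244 ≈ -9.1722e+8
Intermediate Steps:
Y = -46987/17416 (Y = -46987*1/17416 = -46987/17416 ≈ -2.6979)
(14778 + 8280)*(-39776 + Y) = (14778 + 8280)*(-39776 - 46987/17416) = 23058*(-692785803/17416) = -1141018217541/1244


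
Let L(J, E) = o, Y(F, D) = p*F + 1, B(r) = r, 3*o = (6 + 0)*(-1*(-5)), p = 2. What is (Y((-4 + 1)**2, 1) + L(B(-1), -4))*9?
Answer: 261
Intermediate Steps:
o = 10 (o = ((6 + 0)*(-1*(-5)))/3 = (6*5)/3 = (1/3)*30 = 10)
Y(F, D) = 1 + 2*F (Y(F, D) = 2*F + 1 = 1 + 2*F)
L(J, E) = 10
(Y((-4 + 1)**2, 1) + L(B(-1), -4))*9 = ((1 + 2*(-4 + 1)**2) + 10)*9 = ((1 + 2*(-3)**2) + 10)*9 = ((1 + 2*9) + 10)*9 = ((1 + 18) + 10)*9 = (19 + 10)*9 = 29*9 = 261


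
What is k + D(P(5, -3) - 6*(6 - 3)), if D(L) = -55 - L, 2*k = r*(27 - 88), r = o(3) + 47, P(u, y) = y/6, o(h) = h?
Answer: -3123/2 ≈ -1561.5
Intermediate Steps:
P(u, y) = y/6 (P(u, y) = y*(1/6) = y/6)
r = 50 (r = 3 + 47 = 50)
k = -1525 (k = (50*(27 - 88))/2 = (50*(-61))/2 = (1/2)*(-3050) = -1525)
k + D(P(5, -3) - 6*(6 - 3)) = -1525 + (-55 - ((1/6)*(-3) - 6*(6 - 3))) = -1525 + (-55 - (-1/2 - 6*3)) = -1525 + (-55 - (-1/2 - 18)) = -1525 + (-55 - 1*(-37/2)) = -1525 + (-55 + 37/2) = -1525 - 73/2 = -3123/2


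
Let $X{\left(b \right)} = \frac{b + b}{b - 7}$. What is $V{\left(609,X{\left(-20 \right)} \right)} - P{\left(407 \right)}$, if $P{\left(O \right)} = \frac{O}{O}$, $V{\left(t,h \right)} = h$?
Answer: $\frac{13}{27} \approx 0.48148$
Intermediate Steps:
$X{\left(b \right)} = \frac{2 b}{-7 + b}$
$P{\left(O \right)} = 1$
$V{\left(609,X{\left(-20 \right)} \right)} - P{\left(407 \right)} = 2 \left(-20\right) \frac{1}{-7 - 20} - 1 = 2 \left(-20\right) \frac{1}{-27} - 1 = 2 \left(-20\right) \left(- \frac{1}{27}\right) - 1 = \frac{40}{27} - 1 = \frac{13}{27}$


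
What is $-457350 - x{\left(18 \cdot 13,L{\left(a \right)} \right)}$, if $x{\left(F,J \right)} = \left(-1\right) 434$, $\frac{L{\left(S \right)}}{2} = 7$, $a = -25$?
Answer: $-456916$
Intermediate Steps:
$L{\left(S \right)} = 14$ ($L{\left(S \right)} = 2 \cdot 7 = 14$)
$x{\left(F,J \right)} = -434$
$-457350 - x{\left(18 \cdot 13,L{\left(a \right)} \right)} = -457350 - -434 = -457350 + 434 = -456916$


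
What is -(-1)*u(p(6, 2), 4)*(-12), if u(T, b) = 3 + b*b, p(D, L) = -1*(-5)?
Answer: -228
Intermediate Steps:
p(D, L) = 5
u(T, b) = 3 + b²
-(-1)*u(p(6, 2), 4)*(-12) = -(-1)*(3 + 4²)*(-12) = -(-1)*(3 + 16)*(-12) = -(-1)*19*(-12) = -(-1)*(-228) = -1*228 = -228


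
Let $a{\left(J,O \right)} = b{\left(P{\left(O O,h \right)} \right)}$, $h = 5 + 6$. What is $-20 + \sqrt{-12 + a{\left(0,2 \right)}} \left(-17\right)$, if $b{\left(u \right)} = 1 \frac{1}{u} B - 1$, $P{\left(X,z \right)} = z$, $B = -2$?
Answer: $-20 - \frac{17 i \sqrt{1595}}{11} \approx -20.0 - 61.721 i$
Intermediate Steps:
$h = 11$
$b{\left(u \right)} = -1 - \frac{2}{u}$ ($b{\left(u \right)} = 1 \frac{1}{u} \left(-2\right) - 1 = \frac{1}{u} \left(-2\right) - 1 = - \frac{2}{u} - 1 = -1 - \frac{2}{u}$)
$a{\left(J,O \right)} = - \frac{13}{11}$ ($a{\left(J,O \right)} = \frac{-2 - 11}{11} = \frac{1}{11} \left(-13\right) = - \frac{13}{11}$)
$-20 + \sqrt{-12 + a{\left(0,2 \right)}} \left(-17\right) = -20 + \sqrt{-12 - \frac{13}{11}} \left(-17\right) = -20 + \sqrt{- \frac{145}{11}} \left(-17\right) = -20 + \frac{i \sqrt{1595}}{11} \left(-17\right) = -20 - \frac{17 i \sqrt{1595}}{11}$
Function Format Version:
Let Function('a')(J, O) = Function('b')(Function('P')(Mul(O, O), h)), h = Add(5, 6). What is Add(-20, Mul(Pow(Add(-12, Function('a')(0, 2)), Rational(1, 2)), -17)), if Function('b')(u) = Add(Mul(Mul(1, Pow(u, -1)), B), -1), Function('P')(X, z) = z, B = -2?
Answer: Add(-20, Mul(Rational(-17, 11), I, Pow(1595, Rational(1, 2)))) ≈ Add(-20.000, Mul(-61.721, I))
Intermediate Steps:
h = 11
Function('b')(u) = Add(-1, Mul(-2, Pow(u, -1))) (Function('b')(u) = Add(Mul(Mul(1, Pow(u, -1)), -2), -1) = Add(Mul(Pow(u, -1), -2), -1) = Add(Mul(-2, Pow(u, -1)), -1) = Add(-1, Mul(-2, Pow(u, -1))))
Function('a')(J, O) = Rational(-13, 11) (Function('a')(J, O) = Mul(Pow(11, -1), Add(-2, Mul(-1, 11))) = Mul(Rational(1, 11), Add(-2, -11)) = Mul(Rational(1, 11), -13) = Rational(-13, 11))
Add(-20, Mul(Pow(Add(-12, Function('a')(0, 2)), Rational(1, 2)), -17)) = Add(-20, Mul(Pow(Add(-12, Rational(-13, 11)), Rational(1, 2)), -17)) = Add(-20, Mul(Pow(Rational(-145, 11), Rational(1, 2)), -17)) = Add(-20, Mul(Mul(Rational(1, 11), I, Pow(1595, Rational(1, 2))), -17)) = Add(-20, Mul(Rational(-17, 11), I, Pow(1595, Rational(1, 2))))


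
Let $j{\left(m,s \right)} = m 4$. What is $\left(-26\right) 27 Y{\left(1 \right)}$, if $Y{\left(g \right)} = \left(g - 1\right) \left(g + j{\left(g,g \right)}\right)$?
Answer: $0$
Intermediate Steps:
$j{\left(m,s \right)} = 4 m$
$Y{\left(g \right)} = 5 g \left(-1 + g\right)$ ($Y{\left(g \right)} = \left(g - 1\right) \left(g + 4 g\right) = \left(-1 + g\right) 5 g = 5 g \left(-1 + g\right)$)
$\left(-26\right) 27 Y{\left(1 \right)} = \left(-26\right) 27 \cdot 5 \cdot 1 \left(-1 + 1\right) = - 702 \cdot 5 \cdot 1 \cdot 0 = \left(-702\right) 0 = 0$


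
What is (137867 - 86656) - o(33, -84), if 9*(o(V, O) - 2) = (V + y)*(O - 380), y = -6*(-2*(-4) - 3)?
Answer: 154091/3 ≈ 51364.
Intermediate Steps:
y = -30 (y = -6*(8 - 3) = -6*5 = -30)
o(V, O) = 2 + (-380 + O)*(-30 + V)/9 (o(V, O) = 2 + ((V - 30)*(O - 380))/9 = 2 + ((-30 + V)*(-380 + O))/9 = 2 + ((-380 + O)*(-30 + V))/9 = 2 + (-380 + O)*(-30 + V)/9)
(137867 - 86656) - o(33, -84) = (137867 - 86656) - (3806/3 - 380/9*33 - 10/3*(-84) + (1/9)*(-84)*33) = 51211 - (3806/3 - 4180/3 + 280 - 308) = 51211 - 1*(-458/3) = 51211 + 458/3 = 154091/3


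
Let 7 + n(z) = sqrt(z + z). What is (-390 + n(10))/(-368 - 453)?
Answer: 397/821 - 2*sqrt(5)/821 ≈ 0.47811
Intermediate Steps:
n(z) = -7 + sqrt(2)*sqrt(z) (n(z) = -7 + sqrt(z + z) = -7 + sqrt(2*z) = -7 + sqrt(2)*sqrt(z))
(-390 + n(10))/(-368 - 453) = (-390 + (-7 + sqrt(2)*sqrt(10)))/(-368 - 453) = (-390 + (-7 + 2*sqrt(5)))/(-821) = (-397 + 2*sqrt(5))*(-1/821) = 397/821 - 2*sqrt(5)/821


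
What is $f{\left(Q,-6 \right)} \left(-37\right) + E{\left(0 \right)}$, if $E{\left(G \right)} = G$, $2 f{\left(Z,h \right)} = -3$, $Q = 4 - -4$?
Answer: $\frac{111}{2} \approx 55.5$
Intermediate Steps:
$Q = 8$ ($Q = 4 + 4 = 8$)
$f{\left(Z,h \right)} = - \frac{3}{2}$ ($f{\left(Z,h \right)} = \frac{1}{2} \left(-3\right) = - \frac{3}{2}$)
$f{\left(Q,-6 \right)} \left(-37\right) + E{\left(0 \right)} = \left(- \frac{3}{2}\right) \left(-37\right) + 0 = \frac{111}{2} + 0 = \frac{111}{2}$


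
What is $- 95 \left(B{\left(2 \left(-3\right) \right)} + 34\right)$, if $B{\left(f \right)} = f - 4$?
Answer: $-2280$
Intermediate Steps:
$B{\left(f \right)} = -4 + f$
$- 95 \left(B{\left(2 \left(-3\right) \right)} + 34\right) = - 95 \left(\left(-4 + 2 \left(-3\right)\right) + 34\right) = - 95 \left(\left(-4 - 6\right) + 34\right) = - 95 \left(-10 + 34\right) = \left(-95\right) 24 = -2280$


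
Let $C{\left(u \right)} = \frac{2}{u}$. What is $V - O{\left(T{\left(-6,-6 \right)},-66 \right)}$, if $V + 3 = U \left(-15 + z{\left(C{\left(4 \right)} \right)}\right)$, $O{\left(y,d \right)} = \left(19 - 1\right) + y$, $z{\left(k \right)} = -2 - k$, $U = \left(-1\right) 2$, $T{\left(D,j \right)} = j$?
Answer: $20$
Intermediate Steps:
$U = -2$
$O{\left(y,d \right)} = 18 + y$
$V = 32$ ($V = -3 - 2 \left(-15 - \left(2 + \frac{2}{4}\right)\right) = -3 - 2 \left(-15 - \left(2 + 2 \cdot \frac{1}{4}\right)\right) = -3 - 2 \left(-15 - \frac{5}{2}\right) = -3 - -35 = -3 + 35 = 32$)
$V - O{\left(T{\left(-6,-6 \right)},-66 \right)} = 32 - \left(18 - 6\right) = 32 - 12 = 20$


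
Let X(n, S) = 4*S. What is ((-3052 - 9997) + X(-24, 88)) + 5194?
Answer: -7503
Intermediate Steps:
((-3052 - 9997) + X(-24, 88)) + 5194 = ((-3052 - 9997) + 4*88) + 5194 = (-13049 + 352) + 5194 = -12697 + 5194 = -7503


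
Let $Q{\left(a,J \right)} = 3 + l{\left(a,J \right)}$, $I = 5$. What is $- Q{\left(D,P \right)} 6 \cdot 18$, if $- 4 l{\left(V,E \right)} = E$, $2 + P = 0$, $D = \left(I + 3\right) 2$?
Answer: $-378$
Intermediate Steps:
$D = 16$ ($D = \left(5 + 3\right) 2 = 8 \cdot 2 = 16$)
$P = -2$ ($P = -2 + 0 = -2$)
$l{\left(V,E \right)} = - \frac{E}{4}$
$Q{\left(a,J \right)} = 3 - \frac{J}{4}$
$- Q{\left(D,P \right)} 6 \cdot 18 = - \left(3 - - \frac{1}{2}\right) 6 \cdot 18 = - \left(3 + \frac{1}{2}\right) 108 = - \frac{7 \cdot 108}{2} = \left(-1\right) 378 = -378$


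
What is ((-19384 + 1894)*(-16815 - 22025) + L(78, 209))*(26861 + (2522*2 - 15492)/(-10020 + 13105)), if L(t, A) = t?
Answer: 56284869733396686/3085 ≈ 1.8245e+13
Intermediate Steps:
((-19384 + 1894)*(-16815 - 22025) + L(78, 209))*(26861 + (2522*2 - 15492)/(-10020 + 13105)) = ((-19384 + 1894)*(-16815 - 22025) + 78)*(26861 + (2522*2 - 15492)/(-10020 + 13105)) = (-17490*(-38840) + 78)*(26861 + (5044 - 15492)/3085) = (679311600 + 78)*(26861 - 10448*1/3085) = 679311678*(26861 - 10448/3085) = 679311678*(82855737/3085) = 56284869733396686/3085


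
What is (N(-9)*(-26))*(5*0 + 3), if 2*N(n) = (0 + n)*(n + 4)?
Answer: -1755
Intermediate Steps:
N(n) = n*(4 + n)/2 (N(n) = ((0 + n)*(n + 4))/2 = (n*(4 + n))/2 = n*(4 + n)/2)
(N(-9)*(-26))*(5*0 + 3) = (((1/2)*(-9)*(4 - 9))*(-26))*(5*0 + 3) = (((1/2)*(-9)*(-5))*(-26))*(0 + 3) = ((45/2)*(-26))*3 = -585*3 = -1755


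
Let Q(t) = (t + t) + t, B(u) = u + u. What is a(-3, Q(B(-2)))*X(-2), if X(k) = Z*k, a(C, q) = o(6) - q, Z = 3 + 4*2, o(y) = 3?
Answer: -330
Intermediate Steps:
B(u) = 2*u
Q(t) = 3*t (Q(t) = 2*t + t = 3*t)
Z = 11 (Z = 3 + 8 = 11)
a(C, q) = 3 - q
X(k) = 11*k
a(-3, Q(B(-2)))*X(-2) = (3 - 3*2*(-2))*(11*(-2)) = (3 - 3*(-4))*(-22) = (3 - 1*(-12))*(-22) = (3 + 12)*(-22) = 15*(-22) = -330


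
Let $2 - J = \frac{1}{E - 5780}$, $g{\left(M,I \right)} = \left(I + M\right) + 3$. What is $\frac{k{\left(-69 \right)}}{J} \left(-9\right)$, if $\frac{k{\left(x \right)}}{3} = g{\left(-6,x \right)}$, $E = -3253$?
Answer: $\frac{17560152}{18067} \approx 971.95$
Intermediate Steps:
$g{\left(M,I \right)} = 3 + I + M$
$k{\left(x \right)} = -9 + 3 x$ ($k{\left(x \right)} = 3 \left(3 + x - 6\right) = 3 \left(-3 + x\right) = -9 + 3 x$)
$J = \frac{18067}{9033}$ ($J = 2 - \frac{1}{-3253 - 5780} = 2 - \frac{1}{-9033} = 2 - - \frac{1}{9033} = 2 + \frac{1}{9033} = \frac{18067}{9033} \approx 2.0001$)
$\frac{k{\left(-69 \right)}}{J} \left(-9\right) = \frac{-9 + 3 \left(-69\right)}{\frac{18067}{9033}} \left(-9\right) = \left(-9 - 207\right) \frac{9033}{18067} \left(-9\right) = \left(-216\right) \frac{9033}{18067} \left(-9\right) = \left(- \frac{1951128}{18067}\right) \left(-9\right) = \frac{17560152}{18067}$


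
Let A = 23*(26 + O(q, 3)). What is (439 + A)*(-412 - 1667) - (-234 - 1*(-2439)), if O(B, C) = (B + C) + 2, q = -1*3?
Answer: -2253762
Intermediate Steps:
q = -3
O(B, C) = 2 + B + C
A = 644 (A = 23*(26 + (2 - 3 + 3)) = 23*(26 + 2) = 23*28 = 644)
(439 + A)*(-412 - 1667) - (-234 - 1*(-2439)) = (439 + 644)*(-412 - 1667) - (-234 - 1*(-2439)) = 1083*(-2079) - (-234 + 2439) = -2251557 - 1*2205 = -2251557 - 2205 = -2253762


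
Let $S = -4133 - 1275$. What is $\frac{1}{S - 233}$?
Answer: $- \frac{1}{5641} \approx -0.00017727$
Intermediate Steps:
$S = -5408$
$\frac{1}{S - 233} = \frac{1}{-5408 - 233} = \frac{1}{-5641} = - \frac{1}{5641}$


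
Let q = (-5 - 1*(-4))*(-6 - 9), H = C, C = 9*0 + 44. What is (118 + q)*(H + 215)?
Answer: 34447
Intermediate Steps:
C = 44 (C = 0 + 44 = 44)
H = 44
q = 15 (q = (-5 + 4)*(-15) = -1*(-15) = 15)
(118 + q)*(H + 215) = (118 + 15)*(44 + 215) = 133*259 = 34447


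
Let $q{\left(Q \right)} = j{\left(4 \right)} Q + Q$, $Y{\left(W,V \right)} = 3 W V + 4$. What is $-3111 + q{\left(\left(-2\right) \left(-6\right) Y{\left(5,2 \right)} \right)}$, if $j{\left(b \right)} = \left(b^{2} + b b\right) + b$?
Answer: $11985$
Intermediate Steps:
$j{\left(b \right)} = b + 2 b^{2}$ ($j{\left(b \right)} = \left(b^{2} + b^{2}\right) + b = 2 b^{2} + b = b + 2 b^{2}$)
$Y{\left(W,V \right)} = 4 + 3 V W$ ($Y{\left(W,V \right)} = 3 V W + 4 = 4 + 3 V W$)
$q{\left(Q \right)} = 37 Q$ ($q{\left(Q \right)} = 4 \left(1 + 2 \cdot 4\right) Q + Q = 4 \left(1 + 8\right) Q + Q = 4 \cdot 9 Q + Q = 36 Q + Q = 37 Q$)
$-3111 + q{\left(\left(-2\right) \left(-6\right) Y{\left(5,2 \right)} \right)} = -3111 + 37 \left(-2\right) \left(-6\right) \left(4 + 3 \cdot 2 \cdot 5\right) = -3111 + 37 \cdot 12 \left(4 + 30\right) = -3111 + 37 \cdot 12 \cdot 34 = -3111 + 37 \cdot 408 = -3111 + 15096 = 11985$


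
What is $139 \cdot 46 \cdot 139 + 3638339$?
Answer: $4527105$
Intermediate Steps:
$139 \cdot 46 \cdot 139 + 3638339 = 6394 \cdot 139 + 3638339 = 888766 + 3638339 = 4527105$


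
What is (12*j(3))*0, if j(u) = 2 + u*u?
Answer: 0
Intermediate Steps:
j(u) = 2 + u**2
(12*j(3))*0 = (12*(2 + 3**2))*0 = (12*(2 + 9))*0 = (12*11)*0 = 132*0 = 0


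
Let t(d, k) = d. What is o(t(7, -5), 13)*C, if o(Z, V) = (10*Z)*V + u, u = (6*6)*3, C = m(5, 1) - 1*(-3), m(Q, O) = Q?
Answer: 8144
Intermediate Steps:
C = 8 (C = 5 - 1*(-3) = 5 + 3 = 8)
u = 108 (u = 36*3 = 108)
o(Z, V) = 108 + 10*V*Z (o(Z, V) = (10*Z)*V + 108 = 10*V*Z + 108 = 108 + 10*V*Z)
o(t(7, -5), 13)*C = (108 + 10*13*7)*8 = (108 + 910)*8 = 1018*8 = 8144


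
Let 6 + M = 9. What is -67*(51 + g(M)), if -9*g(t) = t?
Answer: -10184/3 ≈ -3394.7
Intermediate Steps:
M = 3 (M = -6 + 9 = 3)
g(t) = -t/9
-67*(51 + g(M)) = -67*(51 - ⅑*3) = -67*(51 - ⅓) = -67*152/3 = -10184/3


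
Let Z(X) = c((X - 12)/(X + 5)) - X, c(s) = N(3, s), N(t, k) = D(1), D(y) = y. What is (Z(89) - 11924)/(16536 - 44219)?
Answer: 12012/27683 ≈ 0.43391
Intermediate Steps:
N(t, k) = 1
c(s) = 1
Z(X) = 1 - X
(Z(89) - 11924)/(16536 - 44219) = ((1 - 1*89) - 11924)/(16536 - 44219) = ((1 - 89) - 11924)/(-27683) = (-88 - 11924)*(-1/27683) = -12012*(-1/27683) = 12012/27683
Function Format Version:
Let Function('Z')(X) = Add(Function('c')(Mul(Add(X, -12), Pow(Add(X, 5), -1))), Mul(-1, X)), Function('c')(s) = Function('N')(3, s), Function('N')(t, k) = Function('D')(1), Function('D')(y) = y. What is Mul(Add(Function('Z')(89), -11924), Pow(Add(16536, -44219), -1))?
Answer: Rational(12012, 27683) ≈ 0.43391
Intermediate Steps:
Function('N')(t, k) = 1
Function('c')(s) = 1
Function('Z')(X) = Add(1, Mul(-1, X))
Mul(Add(Function('Z')(89), -11924), Pow(Add(16536, -44219), -1)) = Mul(Add(Add(1, Mul(-1, 89)), -11924), Pow(Add(16536, -44219), -1)) = Mul(Add(Add(1, -89), -11924), Pow(-27683, -1)) = Mul(Add(-88, -11924), Rational(-1, 27683)) = Mul(-12012, Rational(-1, 27683)) = Rational(12012, 27683)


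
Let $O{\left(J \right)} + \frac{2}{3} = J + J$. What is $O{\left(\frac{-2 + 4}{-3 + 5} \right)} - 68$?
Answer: $- \frac{200}{3} \approx -66.667$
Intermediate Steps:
$O{\left(J \right)} = - \frac{2}{3} + 2 J$ ($O{\left(J \right)} = - \frac{2}{3} + \left(J + J\right) = - \frac{2}{3} + 2 J$)
$O{\left(\frac{-2 + 4}{-3 + 5} \right)} - 68 = \left(- \frac{2}{3} + 2 \frac{-2 + 4}{-3 + 5}\right) - 68 = \left(- \frac{2}{3} + 2 \cdot \frac{2}{2}\right) - 68 = \left(- \frac{2}{3} + 2 \cdot 2 \cdot \frac{1}{2}\right) - 68 = \left(- \frac{2}{3} + 2 \cdot 1\right) - 68 = \left(- \frac{2}{3} + 2\right) - 68 = \frac{4}{3} - 68 = - \frac{200}{3}$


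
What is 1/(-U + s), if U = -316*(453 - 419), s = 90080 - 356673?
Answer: -1/255849 ≈ -3.9086e-6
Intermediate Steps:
s = -266593
U = -10744 (U = -316*34 = -10744)
1/(-U + s) = 1/(-1*(-10744) - 266593) = 1/(10744 - 266593) = 1/(-255849) = -1/255849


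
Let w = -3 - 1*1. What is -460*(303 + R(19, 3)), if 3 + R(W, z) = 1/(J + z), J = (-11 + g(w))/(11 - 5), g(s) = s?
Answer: -138920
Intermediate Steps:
w = -4 (w = -3 - 1 = -4)
J = -5/2 (J = (-11 - 4)/(11 - 5) = -15/6 = -15*⅙ = -5/2 ≈ -2.5000)
R(W, z) = -3 + 1/(-5/2 + z)
-460*(303 + R(19, 3)) = -460*(303 + (17 - 6*3)/(-5 + 2*3)) = -460*(303 + (17 - 18)/(-5 + 6)) = -460*(303 - 1/1) = -460*(303 + 1*(-1)) = -460*(303 - 1) = -460*302 = -138920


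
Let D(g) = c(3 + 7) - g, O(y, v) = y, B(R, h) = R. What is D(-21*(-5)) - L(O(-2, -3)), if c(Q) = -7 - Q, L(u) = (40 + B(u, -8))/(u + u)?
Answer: -225/2 ≈ -112.50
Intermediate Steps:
L(u) = (40 + u)/(2*u) (L(u) = (40 + u)/(u + u) = (40 + u)/((2*u)) = (40 + u)*(1/(2*u)) = (40 + u)/(2*u))
D(g) = -17 - g (D(g) = (-7 - (3 + 7)) - g = (-7 - 1*10) - g = (-7 - 10) - g = -17 - g)
D(-21*(-5)) - L(O(-2, -3)) = (-17 - (-21)*(-5)) - (40 - 2)/(2*(-2)) = (-17 - 1*105) - (-1)*38/(2*2) = (-17 - 105) - 1*(-19/2) = -122 + 19/2 = -225/2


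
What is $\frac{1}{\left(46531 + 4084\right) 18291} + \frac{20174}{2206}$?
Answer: $\frac{9338534161058}{1021156258395} \approx 9.1451$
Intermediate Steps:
$\frac{1}{\left(46531 + 4084\right) 18291} + \frac{20174}{2206} = \frac{1}{50615} \cdot \frac{1}{18291} + 20174 \cdot \frac{1}{2206} = \frac{1}{50615} \cdot \frac{1}{18291} + \frac{10087}{1103} = \frac{1}{925798965} + \frac{10087}{1103} = \frac{9338534161058}{1021156258395}$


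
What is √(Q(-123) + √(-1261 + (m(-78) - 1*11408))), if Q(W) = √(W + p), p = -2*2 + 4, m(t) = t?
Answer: √I*√(√123 + √12747) ≈ 7.8738 + 7.8738*I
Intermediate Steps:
p = 0 (p = -4 + 4 = 0)
Q(W) = √W (Q(W) = √(W + 0) = √W)
√(Q(-123) + √(-1261 + (m(-78) - 1*11408))) = √(√(-123) + √(-1261 + (-78 - 1*11408))) = √(I*√123 + √(-1261 + (-78 - 11408))) = √(I*√123 + √(-1261 - 11486)) = √(I*√123 + √(-12747)) = √(I*√123 + I*√12747)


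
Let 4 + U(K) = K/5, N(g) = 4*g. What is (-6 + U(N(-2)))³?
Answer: -195112/125 ≈ -1560.9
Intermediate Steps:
U(K) = -4 + K/5
(-6 + U(N(-2)))³ = (-6 + (-4 + (4*(-2))/5))³ = (-6 + (-4 + (⅕)*(-8)))³ = (-6 + (-4 - 8/5))³ = (-6 - 28/5)³ = (-58/5)³ = -195112/125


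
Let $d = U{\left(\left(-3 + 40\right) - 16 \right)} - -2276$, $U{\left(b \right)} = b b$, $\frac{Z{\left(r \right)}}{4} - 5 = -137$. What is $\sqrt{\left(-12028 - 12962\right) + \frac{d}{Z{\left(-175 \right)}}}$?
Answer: $\frac{i \sqrt{3599301}}{12} \approx 158.1 i$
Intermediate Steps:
$Z{\left(r \right)} = -528$ ($Z{\left(r \right)} = 20 + 4 \left(-137\right) = 20 - 548 = -528$)
$U{\left(b \right)} = b^{2}$
$d = 2717$ ($d = \left(\left(-3 + 40\right) - 16\right)^{2} - -2276 = \left(37 - 16\right)^{2} + 2276 = 21^{2} + 2276 = 441 + 2276 = 2717$)
$\sqrt{\left(-12028 - 12962\right) + \frac{d}{Z{\left(-175 \right)}}} = \sqrt{\left(-12028 - 12962\right) + \frac{2717}{-528}} = \sqrt{-24990 + 2717 \left(- \frac{1}{528}\right)} = \sqrt{-24990 - \frac{247}{48}} = \sqrt{- \frac{1199767}{48}} = \frac{i \sqrt{3599301}}{12}$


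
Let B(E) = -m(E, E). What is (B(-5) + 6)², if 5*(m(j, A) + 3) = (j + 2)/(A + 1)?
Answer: 31329/400 ≈ 78.323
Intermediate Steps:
m(j, A) = -3 + (2 + j)/(5*(1 + A)) (m(j, A) = -3 + ((j + 2)/(A + 1))/5 = -3 + ((2 + j)/(1 + A))/5 = -3 + (2 + j)/(5*(1 + A)))
B(E) = -(-13 - 14*E)/(5*(1 + E)) (B(E) = -(-13 + E - 15*E)/(5*(1 + E)) = -(-13 - 14*E)/(5*(1 + E)))
(B(-5) + 6)² = ((13 + 14*(-5))/(5*(1 - 5)) + 6)² = ((⅕)*(13 - 70)/(-4) + 6)² = ((⅕)*(-¼)*(-57) + 6)² = (57/20 + 6)² = (177/20)² = 31329/400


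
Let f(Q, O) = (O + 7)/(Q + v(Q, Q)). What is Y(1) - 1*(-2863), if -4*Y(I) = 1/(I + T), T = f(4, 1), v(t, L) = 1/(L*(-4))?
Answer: 2187269/764 ≈ 2862.9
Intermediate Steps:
v(t, L) = -1/(4*L) (v(t, L) = 1/(-4*L) = -1/(4*L))
f(Q, O) = (7 + O)/(Q - 1/(4*Q)) (f(Q, O) = (O + 7)/(Q - 1/(4*Q)) = (7 + O)/(Q - 1/(4*Q)))
T = 128/63 (T = 4*4*(7 + 1)/(-1 + 4*4**2) = 4*4*8/(-1 + 4*16) = 4*4*8/(-1 + 64) = 4*4*8/63 = 4*4*(1/63)*8 = 128/63 ≈ 2.0317)
Y(I) = -1/(4*(128/63 + I)) (Y(I) = -1/(4*(I + 128/63)) = -1/(4*(128/63 + I)))
Y(1) - 1*(-2863) = -63/(512 + 252*1) - 1*(-2863) = -63/(512 + 252) + 2863 = -63/764 + 2863 = 2187269/764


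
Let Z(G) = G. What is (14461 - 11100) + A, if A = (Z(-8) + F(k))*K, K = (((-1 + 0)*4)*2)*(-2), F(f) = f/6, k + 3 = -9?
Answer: 3201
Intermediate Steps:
k = -12 (k = -3 - 9 = -12)
F(f) = f/6 (F(f) = f*(⅙) = f/6)
K = 16 (K = (-1*4*2)*(-2) = -4*2*(-2) = -8*(-2) = 16)
A = -160 (A = (-8 + (⅙)*(-12))*16 = (-8 - 2)*16 = -10*16 = -160)
(14461 - 11100) + A = (14461 - 11100) - 160 = 3361 - 160 = 3201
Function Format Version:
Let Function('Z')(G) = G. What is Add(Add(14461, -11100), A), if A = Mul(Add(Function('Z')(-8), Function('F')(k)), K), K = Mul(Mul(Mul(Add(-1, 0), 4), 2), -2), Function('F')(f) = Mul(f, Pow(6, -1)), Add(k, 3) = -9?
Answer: 3201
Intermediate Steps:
k = -12 (k = Add(-3, -9) = -12)
Function('F')(f) = Mul(Rational(1, 6), f) (Function('F')(f) = Mul(f, Rational(1, 6)) = Mul(Rational(1, 6), f))
K = 16 (K = Mul(Mul(Mul(-1, 4), 2), -2) = Mul(Mul(-4, 2), -2) = Mul(-8, -2) = 16)
A = -160 (A = Mul(Add(-8, Mul(Rational(1, 6), -12)), 16) = Mul(Add(-8, -2), 16) = Mul(-10, 16) = -160)
Add(Add(14461, -11100), A) = Add(Add(14461, -11100), -160) = Add(3361, -160) = 3201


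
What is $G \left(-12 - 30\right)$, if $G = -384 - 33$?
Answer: $17514$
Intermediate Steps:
$G = -417$
$G \left(-12 - 30\right) = - 417 \left(-12 - 30\right) = \left(-417\right) \left(-42\right) = 17514$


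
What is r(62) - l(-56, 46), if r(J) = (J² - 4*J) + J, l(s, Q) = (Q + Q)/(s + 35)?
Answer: 76910/21 ≈ 3662.4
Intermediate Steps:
l(s, Q) = 2*Q/(35 + s) (l(s, Q) = (2*Q)/(35 + s) = 2*Q/(35 + s))
r(J) = J² - 3*J
r(62) - l(-56, 46) = 62*(-3 + 62) - 2*46/(35 - 56) = 62*59 - 2*46/(-21) = 3658 - 2*46*(-1)/21 = 3658 - 1*(-92/21) = 3658 + 92/21 = 76910/21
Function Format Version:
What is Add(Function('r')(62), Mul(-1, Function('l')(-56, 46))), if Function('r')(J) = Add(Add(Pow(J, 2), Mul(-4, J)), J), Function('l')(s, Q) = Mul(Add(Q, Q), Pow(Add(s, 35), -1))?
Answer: Rational(76910, 21) ≈ 3662.4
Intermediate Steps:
Function('l')(s, Q) = Mul(2, Q, Pow(Add(35, s), -1)) (Function('l')(s, Q) = Mul(Mul(2, Q), Pow(Add(35, s), -1)) = Mul(2, Q, Pow(Add(35, s), -1)))
Function('r')(J) = Add(Pow(J, 2), Mul(-3, J))
Add(Function('r')(62), Mul(-1, Function('l')(-56, 46))) = Add(Mul(62, Add(-3, 62)), Mul(-1, Mul(2, 46, Pow(Add(35, -56), -1)))) = Add(Mul(62, 59), Mul(-1, Mul(2, 46, Pow(-21, -1)))) = Add(3658, Mul(-1, Mul(2, 46, Rational(-1, 21)))) = Add(3658, Mul(-1, Rational(-92, 21))) = Add(3658, Rational(92, 21)) = Rational(76910, 21)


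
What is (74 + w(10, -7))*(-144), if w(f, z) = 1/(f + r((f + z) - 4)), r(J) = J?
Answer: -10672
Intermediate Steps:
w(f, z) = 1/(-4 + z + 2*f) (w(f, z) = 1/(f + ((f + z) - 4)) = 1/(f + (-4 + f + z)) = 1/(-4 + z + 2*f))
(74 + w(10, -7))*(-144) = (74 + 1/(-4 - 7 + 2*10))*(-144) = (74 + 1/(-4 - 7 + 20))*(-144) = (74 + 1/9)*(-144) = (74 + ⅑)*(-144) = (667/9)*(-144) = -10672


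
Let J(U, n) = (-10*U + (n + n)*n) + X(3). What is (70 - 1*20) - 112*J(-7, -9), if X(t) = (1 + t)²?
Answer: -27726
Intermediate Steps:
J(U, n) = 16 - 10*U + 2*n² (J(U, n) = (-10*U + (n + n)*n) + (1 + 3)² = (-10*U + (2*n)*n) + 4² = (-10*U + 2*n²) + 16 = 16 - 10*U + 2*n²)
(70 - 1*20) - 112*J(-7, -9) = (70 - 1*20) - 112*(16 - 10*(-7) + 2*(-9)²) = (70 - 20) - 112*(16 + 70 + 2*81) = 50 - 112*(16 + 70 + 162) = 50 - 112*248 = 50 - 27776 = -27726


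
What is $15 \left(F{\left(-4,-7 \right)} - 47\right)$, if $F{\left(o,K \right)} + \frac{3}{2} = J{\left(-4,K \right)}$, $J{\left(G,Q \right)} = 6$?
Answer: $- \frac{1275}{2} \approx -637.5$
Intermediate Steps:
$F{\left(o,K \right)} = \frac{9}{2}$ ($F{\left(o,K \right)} = - \frac{3}{2} + 6 = \frac{9}{2}$)
$15 \left(F{\left(-4,-7 \right)} - 47\right) = 15 \left(\frac{9}{2} - 47\right) = 15 \left(- \frac{85}{2}\right) = - \frac{1275}{2}$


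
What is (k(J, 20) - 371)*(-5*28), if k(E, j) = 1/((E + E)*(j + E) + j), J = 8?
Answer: 6076945/117 ≈ 51940.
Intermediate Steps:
k(E, j) = 1/(j + 2*E*(E + j)) (k(E, j) = 1/((2*E)*(E + j) + j) = 1/(2*E*(E + j) + j) = 1/(j + 2*E*(E + j)))
(k(J, 20) - 371)*(-5*28) = (1/(20 + 2*8² + 2*8*20) - 371)*(-5*28) = (1/(20 + 2*64 + 320) - 371)*(-140) = (1/(20 + 128 + 320) - 371)*(-140) = (1/468 - 371)*(-140) = -173627/468*(-140) = 6076945/117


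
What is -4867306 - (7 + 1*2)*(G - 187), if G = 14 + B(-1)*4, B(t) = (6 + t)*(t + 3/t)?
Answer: -4865029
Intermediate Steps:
G = -66 (G = 14 + (3 + (-1)² + 6*(-1) + 18/(-1))*4 = 14 + (3 + 1 - 6 + 18*(-1))*4 = 14 + (3 + 1 - 6 - 18)*4 = 14 - 20*4 = 14 - 80 = -66)
-4867306 - (7 + 1*2)*(G - 187) = -4867306 - (7 + 1*2)*(-66 - 187) = -4867306 - (7 + 2)*(-253) = -4867306 - 9*(-253) = -4867306 - 1*(-2277) = -4867306 + 2277 = -4865029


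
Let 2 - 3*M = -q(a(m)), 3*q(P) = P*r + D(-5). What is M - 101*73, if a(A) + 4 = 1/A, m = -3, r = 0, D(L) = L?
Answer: -66356/9 ≈ -7372.9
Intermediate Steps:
a(A) = -4 + 1/A
q(P) = -5/3 (q(P) = (P*0 - 5)/3 = (0 - 5)/3 = (1/3)*(-5) = -5/3)
M = 1/9 (M = 2/3 - (-1)*(-5)/(3*3) = 2/3 - 1/3*5/3 = 2/3 - 5/9 = 1/9 ≈ 0.11111)
M - 101*73 = 1/9 - 101*73 = 1/9 - 7373 = -66356/9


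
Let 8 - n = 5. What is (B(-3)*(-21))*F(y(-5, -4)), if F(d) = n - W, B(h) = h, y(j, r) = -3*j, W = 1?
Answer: 126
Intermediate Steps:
n = 3 (n = 8 - 1*5 = 8 - 5 = 3)
F(d) = 2 (F(d) = 3 - 1*1 = 3 - 1 = 2)
(B(-3)*(-21))*F(y(-5, -4)) = -3*(-21)*2 = 63*2 = 126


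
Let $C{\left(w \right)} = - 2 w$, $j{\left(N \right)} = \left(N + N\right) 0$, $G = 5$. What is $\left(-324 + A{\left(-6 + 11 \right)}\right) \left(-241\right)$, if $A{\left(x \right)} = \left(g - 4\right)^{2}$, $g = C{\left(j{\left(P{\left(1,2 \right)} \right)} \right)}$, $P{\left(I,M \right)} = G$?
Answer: $74228$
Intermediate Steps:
$P{\left(I,M \right)} = 5$
$j{\left(N \right)} = 0$ ($j{\left(N \right)} = 2 N 0 = 0$)
$g = 0$ ($g = \left(-2\right) 0 = 0$)
$A{\left(x \right)} = 16$ ($A{\left(x \right)} = \left(0 - 4\right)^{2} = \left(-4\right)^{2} = 16$)
$\left(-324 + A{\left(-6 + 11 \right)}\right) \left(-241\right) = \left(-324 + 16\right) \left(-241\right) = \left(-308\right) \left(-241\right) = 74228$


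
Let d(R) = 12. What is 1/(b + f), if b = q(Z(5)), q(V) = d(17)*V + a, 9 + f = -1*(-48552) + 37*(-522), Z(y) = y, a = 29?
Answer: 1/29318 ≈ 3.4109e-5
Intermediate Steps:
f = 29229 (f = -9 + (-1*(-48552) + 37*(-522)) = -9 + (48552 - 19314) = -9 + 29238 = 29229)
q(V) = 29 + 12*V (q(V) = 12*V + 29 = 29 + 12*V)
b = 89 (b = 29 + 12*5 = 29 + 60 = 89)
1/(b + f) = 1/(89 + 29229) = 1/29318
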